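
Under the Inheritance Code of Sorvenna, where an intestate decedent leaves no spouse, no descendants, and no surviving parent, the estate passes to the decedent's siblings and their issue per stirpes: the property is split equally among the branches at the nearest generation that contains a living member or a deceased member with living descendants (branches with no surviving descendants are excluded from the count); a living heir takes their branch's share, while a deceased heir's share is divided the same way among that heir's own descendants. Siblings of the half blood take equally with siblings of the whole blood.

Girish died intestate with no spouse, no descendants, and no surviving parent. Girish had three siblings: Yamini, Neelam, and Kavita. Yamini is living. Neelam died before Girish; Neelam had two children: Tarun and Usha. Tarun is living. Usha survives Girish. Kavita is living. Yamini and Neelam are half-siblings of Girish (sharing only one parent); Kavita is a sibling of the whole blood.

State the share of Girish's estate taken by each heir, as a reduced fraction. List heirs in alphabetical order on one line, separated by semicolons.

No spouse, descendants, or parent survives, so the estate passes to Girish's siblings per stirpes.
Half-blood and whole-blood siblings take equally under the stated rule.
The estate is divided into 3 equal shares of 1/3 among Yamini, Neelam, Kavita.
Yamini is living and takes 1/3.
Neelam predeceased; the 1/3 allotted to Neelam's branch passes to Neelam's issue by representation.
The 1/3 is divided into 2 equal shares of 1/6 among Tarun, Usha.
Tarun is living and takes 1/6.
Usha is living and takes 1/6.
Kavita is living and takes 1/3.

Kavita 1/3; Tarun 1/6; Usha 1/6; Yamini 1/3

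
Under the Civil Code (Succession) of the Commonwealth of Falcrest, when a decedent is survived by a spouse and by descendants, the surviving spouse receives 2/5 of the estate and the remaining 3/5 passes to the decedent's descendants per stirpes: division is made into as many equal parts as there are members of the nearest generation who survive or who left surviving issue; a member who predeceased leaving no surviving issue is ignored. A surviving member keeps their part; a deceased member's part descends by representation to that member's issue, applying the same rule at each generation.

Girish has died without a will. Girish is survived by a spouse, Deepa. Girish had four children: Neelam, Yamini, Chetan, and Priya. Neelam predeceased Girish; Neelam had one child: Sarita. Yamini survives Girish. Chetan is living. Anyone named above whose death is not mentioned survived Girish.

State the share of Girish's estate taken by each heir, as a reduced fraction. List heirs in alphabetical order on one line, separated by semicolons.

Chetan 3/20; Deepa 2/5; Priya 3/20; Sarita 3/20; Yamini 3/20

Deepa, as surviving spouse, takes 2/5.
The remaining 3/5 passes to Girish's descendants per stirpes.
The 3/5 is divided into 4 equal shares of 3/20 among Neelam, Yamini, Chetan, Priya.
Neelam predeceased; the 3/20 allotted to Neelam's branch passes to Neelam's issue by representation.
Sarita is the sole taker at this level and receives the full 3/20.
Yamini is living and takes 3/20.
Chetan is living and takes 3/20.
Priya is living and takes 3/20.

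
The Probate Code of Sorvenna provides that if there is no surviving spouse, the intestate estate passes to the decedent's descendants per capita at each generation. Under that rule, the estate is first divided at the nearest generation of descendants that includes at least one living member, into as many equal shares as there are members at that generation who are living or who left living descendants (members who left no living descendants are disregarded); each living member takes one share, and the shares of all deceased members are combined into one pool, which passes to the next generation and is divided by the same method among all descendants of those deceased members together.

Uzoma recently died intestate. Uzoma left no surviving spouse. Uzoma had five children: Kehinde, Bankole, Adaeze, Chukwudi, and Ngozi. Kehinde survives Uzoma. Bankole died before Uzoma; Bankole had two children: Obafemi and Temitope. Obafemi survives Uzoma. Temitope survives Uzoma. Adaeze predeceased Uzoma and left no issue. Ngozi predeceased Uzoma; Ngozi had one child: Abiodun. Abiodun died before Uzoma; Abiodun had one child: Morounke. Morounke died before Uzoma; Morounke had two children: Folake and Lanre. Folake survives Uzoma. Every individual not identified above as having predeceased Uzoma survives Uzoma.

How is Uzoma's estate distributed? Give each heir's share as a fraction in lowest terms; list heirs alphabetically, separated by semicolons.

There is no surviving spouse, so the entire estate passes to Uzoma's descendants per capita at each generation.
At generation 1 (Kehinde, Bankole, Chukwudi, Ngozi) there are 4 shares of (1)/4 = 1/4 each.
Living: Kehinde and Chukwudi — each takes 1/4.
Deceased: Bankole and Ngozi. Their combined 1/2 is pooled and carried to generation 2.
At generation 2 (Obafemi, Temitope, Abiodun) there are 3 shares of (1/2)/3 = 1/6 each.
Living: Obafemi and Temitope — each takes 1/6.
Deceased: Abiodun. That 1/6 share is carried to generation 3.
At generation 3 (Morounke) there are 1 shares of (1/6)/1 = 1/6 each.
Deceased: Morounke. That 1/6 share is carried to generation 4.
At generation 4 (Folake, Lanre) there are 2 shares of (1/6)/2 = 1/12 each.
Living: Folake and Lanre — each takes 1/12.

Chukwudi 1/4; Folake 1/12; Kehinde 1/4; Lanre 1/12; Obafemi 1/6; Temitope 1/6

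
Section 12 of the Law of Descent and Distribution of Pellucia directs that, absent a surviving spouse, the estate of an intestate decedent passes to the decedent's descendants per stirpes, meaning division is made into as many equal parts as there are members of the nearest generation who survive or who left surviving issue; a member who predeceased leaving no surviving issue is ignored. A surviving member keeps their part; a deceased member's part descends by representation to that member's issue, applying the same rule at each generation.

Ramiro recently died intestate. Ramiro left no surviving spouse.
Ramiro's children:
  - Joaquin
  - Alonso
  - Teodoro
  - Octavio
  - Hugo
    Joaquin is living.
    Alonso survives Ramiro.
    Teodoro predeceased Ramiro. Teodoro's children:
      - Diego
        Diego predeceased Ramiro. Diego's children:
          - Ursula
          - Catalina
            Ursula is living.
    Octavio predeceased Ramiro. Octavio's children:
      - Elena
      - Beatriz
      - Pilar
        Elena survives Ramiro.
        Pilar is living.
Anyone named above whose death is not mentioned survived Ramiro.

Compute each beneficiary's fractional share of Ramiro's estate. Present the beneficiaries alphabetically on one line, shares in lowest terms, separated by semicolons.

There is no surviving spouse, so the entire estate passes to Ramiro's descendants per stirpes.
The estate is divided into 5 equal shares of 1/5 among Joaquin, Alonso, Teodoro, Octavio, Hugo.
Joaquin is living and takes 1/5.
Alonso is living and takes 1/5.
Teodoro predeceased; the 1/5 allotted to Teodoro's branch passes to Teodoro's issue by representation.
Diego's line is the sole branch at this level, so the full 1/5 passes to Diego's issue by representation.
The 1/5 is divided into 2 equal shares of 1/10 among Ursula, Catalina.
Ursula is living and takes 1/10.
Catalina is living and takes 1/10.
Octavio predeceased; the 1/5 allotted to Octavio's branch passes to Octavio's issue by representation.
The 1/5 is divided into 3 equal shares of 1/15 among Elena, Beatriz, Pilar.
Elena is living and takes 1/15.
Beatriz is living and takes 1/15.
Pilar is living and takes 1/15.
Hugo is living and takes 1/5.

Alonso 1/5; Beatriz 1/15; Catalina 1/10; Elena 1/15; Hugo 1/5; Joaquin 1/5; Pilar 1/15; Ursula 1/10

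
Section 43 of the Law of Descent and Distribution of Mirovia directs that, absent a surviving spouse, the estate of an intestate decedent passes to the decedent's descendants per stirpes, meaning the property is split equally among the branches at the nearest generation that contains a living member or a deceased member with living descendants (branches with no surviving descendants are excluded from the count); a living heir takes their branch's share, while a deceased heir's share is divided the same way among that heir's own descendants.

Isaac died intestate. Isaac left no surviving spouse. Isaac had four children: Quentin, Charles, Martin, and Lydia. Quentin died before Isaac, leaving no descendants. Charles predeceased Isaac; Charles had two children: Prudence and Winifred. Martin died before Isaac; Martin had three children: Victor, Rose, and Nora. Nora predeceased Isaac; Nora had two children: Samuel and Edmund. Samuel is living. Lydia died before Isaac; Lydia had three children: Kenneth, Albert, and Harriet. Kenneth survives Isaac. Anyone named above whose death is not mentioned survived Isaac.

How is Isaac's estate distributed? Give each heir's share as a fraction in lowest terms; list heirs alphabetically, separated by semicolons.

Albert 1/9; Edmund 1/18; Harriet 1/9; Kenneth 1/9; Prudence 1/6; Rose 1/9; Samuel 1/18; Victor 1/9; Winifred 1/6

There is no surviving spouse, so the entire estate passes to Isaac's descendants per stirpes.
Quentin left no surviving issue, so that branch lapses and is disregarded.
The estate is divided into 3 equal shares of 1/3 among Charles, Martin, Lydia.
Charles predeceased; the 1/3 allotted to Charles's branch passes to Charles's issue by representation.
The 1/3 is divided into 2 equal shares of 1/6 among Prudence, Winifred.
Prudence is living and takes 1/6.
Winifred is living and takes 1/6.
Martin predeceased; the 1/3 allotted to Martin's branch passes to Martin's issue by representation.
The 1/3 is divided into 3 equal shares of 1/9 among Victor, Rose, Nora.
Victor is living and takes 1/9.
Rose is living and takes 1/9.
Nora predeceased; the 1/9 allotted to Nora's branch passes to Nora's issue by representation.
The 1/9 is divided into 2 equal shares of 1/18 among Samuel, Edmund.
Samuel is living and takes 1/18.
Edmund is living and takes 1/18.
Lydia predeceased; the 1/3 allotted to Lydia's branch passes to Lydia's issue by representation.
The 1/3 is divided into 3 equal shares of 1/9 among Kenneth, Albert, Harriet.
Kenneth is living and takes 1/9.
Albert is living and takes 1/9.
Harriet is living and takes 1/9.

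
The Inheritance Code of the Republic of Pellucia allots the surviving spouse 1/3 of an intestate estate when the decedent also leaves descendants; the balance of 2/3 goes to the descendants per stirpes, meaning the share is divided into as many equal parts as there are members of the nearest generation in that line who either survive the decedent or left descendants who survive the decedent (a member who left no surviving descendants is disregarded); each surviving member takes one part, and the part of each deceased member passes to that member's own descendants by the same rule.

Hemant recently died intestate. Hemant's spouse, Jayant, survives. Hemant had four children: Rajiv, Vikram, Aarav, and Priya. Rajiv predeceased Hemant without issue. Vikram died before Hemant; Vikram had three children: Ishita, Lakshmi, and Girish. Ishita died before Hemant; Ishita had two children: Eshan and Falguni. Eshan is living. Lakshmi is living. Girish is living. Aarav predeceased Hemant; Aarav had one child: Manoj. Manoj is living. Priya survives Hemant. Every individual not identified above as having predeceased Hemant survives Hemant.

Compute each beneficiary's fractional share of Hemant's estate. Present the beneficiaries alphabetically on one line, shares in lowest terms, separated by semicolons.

Eshan 1/27; Falguni 1/27; Girish 2/27; Jayant 1/3; Lakshmi 2/27; Manoj 2/9; Priya 2/9

Jayant, as surviving spouse, takes 1/3.
The remaining 2/3 passes to Hemant's descendants per stirpes.
Rajiv left no surviving issue, so that branch lapses and is disregarded.
The 2/3 is divided into 3 equal shares of 2/9 among Vikram, Aarav, Priya.
Vikram predeceased; the 2/9 allotted to Vikram's branch passes to Vikram's issue by representation.
The 2/9 is divided into 3 equal shares of 2/27 among Ishita, Lakshmi, Girish.
Ishita predeceased; the 2/27 allotted to Ishita's branch passes to Ishita's issue by representation.
The 2/27 is divided into 2 equal shares of 1/27 among Eshan, Falguni.
Eshan is living and takes 1/27.
Falguni is living and takes 1/27.
Lakshmi is living and takes 2/27.
Girish is living and takes 2/27.
Aarav predeceased; the 2/9 allotted to Aarav's branch passes to Aarav's issue by representation.
Manoj is the sole taker at this level and receives the full 2/9.
Priya is living and takes 2/9.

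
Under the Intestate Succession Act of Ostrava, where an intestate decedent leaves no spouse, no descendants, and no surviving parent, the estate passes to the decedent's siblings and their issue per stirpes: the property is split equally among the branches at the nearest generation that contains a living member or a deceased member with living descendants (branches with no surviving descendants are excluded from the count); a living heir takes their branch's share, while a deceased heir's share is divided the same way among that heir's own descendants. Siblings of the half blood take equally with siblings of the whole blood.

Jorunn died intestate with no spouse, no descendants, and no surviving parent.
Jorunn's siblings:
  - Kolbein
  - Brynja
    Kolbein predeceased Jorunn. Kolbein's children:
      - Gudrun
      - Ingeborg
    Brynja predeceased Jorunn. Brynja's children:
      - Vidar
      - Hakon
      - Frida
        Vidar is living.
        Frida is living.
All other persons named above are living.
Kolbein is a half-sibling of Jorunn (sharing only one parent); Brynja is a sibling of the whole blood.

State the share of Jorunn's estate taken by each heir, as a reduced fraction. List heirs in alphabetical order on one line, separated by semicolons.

Frida 1/6; Gudrun 1/4; Hakon 1/6; Ingeborg 1/4; Vidar 1/6

No spouse, descendants, or parent survives, so the estate passes to Jorunn's siblings per stirpes.
Half-blood and whole-blood siblings take equally under the stated rule.
The estate is divided into 2 equal shares of 1/2 among Kolbein, Brynja.
Kolbein predeceased; the 1/2 allotted to Kolbein's branch passes to Kolbein's issue by representation.
The 1/2 is divided into 2 equal shares of 1/4 among Gudrun, Ingeborg.
Gudrun is living and takes 1/4.
Ingeborg is living and takes 1/4.
Brynja predeceased; the 1/2 allotted to Brynja's branch passes to Brynja's issue by representation.
The 1/2 is divided into 3 equal shares of 1/6 among Vidar, Hakon, Frida.
Vidar is living and takes 1/6.
Hakon is living and takes 1/6.
Frida is living and takes 1/6.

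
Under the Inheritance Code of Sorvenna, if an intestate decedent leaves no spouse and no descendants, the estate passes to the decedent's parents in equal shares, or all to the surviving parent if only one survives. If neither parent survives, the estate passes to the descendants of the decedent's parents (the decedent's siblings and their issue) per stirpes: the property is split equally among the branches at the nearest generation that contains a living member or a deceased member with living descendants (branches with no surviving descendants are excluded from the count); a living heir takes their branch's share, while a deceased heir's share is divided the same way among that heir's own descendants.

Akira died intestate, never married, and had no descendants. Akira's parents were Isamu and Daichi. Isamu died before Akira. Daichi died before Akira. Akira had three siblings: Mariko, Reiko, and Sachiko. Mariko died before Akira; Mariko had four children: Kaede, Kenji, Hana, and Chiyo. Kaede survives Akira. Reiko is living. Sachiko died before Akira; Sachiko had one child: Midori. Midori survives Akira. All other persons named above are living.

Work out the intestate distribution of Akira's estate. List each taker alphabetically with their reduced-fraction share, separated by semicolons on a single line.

Chiyo 1/12; Hana 1/12; Kaede 1/12; Kenji 1/12; Midori 1/3; Reiko 1/3

Neither parent survives and there are no descendants, so the estate passes to Akira's siblings and their issue per stirpes.
The estate is divided into 3 equal shares of 1/3 among Mariko, Reiko, Sachiko.
Mariko predeceased; the 1/3 allotted to Mariko's branch passes to Mariko's issue by representation.
The 1/3 is divided into 4 equal shares of 1/12 among Kaede, Kenji, Hana, Chiyo.
Kaede is living and takes 1/12.
Kenji is living and takes 1/12.
Hana is living and takes 1/12.
Chiyo is living and takes 1/12.
Reiko is living and takes 1/3.
Sachiko predeceased; the 1/3 allotted to Sachiko's branch passes to Sachiko's issue by representation.
Midori is the sole taker at this level and receives the full 1/3.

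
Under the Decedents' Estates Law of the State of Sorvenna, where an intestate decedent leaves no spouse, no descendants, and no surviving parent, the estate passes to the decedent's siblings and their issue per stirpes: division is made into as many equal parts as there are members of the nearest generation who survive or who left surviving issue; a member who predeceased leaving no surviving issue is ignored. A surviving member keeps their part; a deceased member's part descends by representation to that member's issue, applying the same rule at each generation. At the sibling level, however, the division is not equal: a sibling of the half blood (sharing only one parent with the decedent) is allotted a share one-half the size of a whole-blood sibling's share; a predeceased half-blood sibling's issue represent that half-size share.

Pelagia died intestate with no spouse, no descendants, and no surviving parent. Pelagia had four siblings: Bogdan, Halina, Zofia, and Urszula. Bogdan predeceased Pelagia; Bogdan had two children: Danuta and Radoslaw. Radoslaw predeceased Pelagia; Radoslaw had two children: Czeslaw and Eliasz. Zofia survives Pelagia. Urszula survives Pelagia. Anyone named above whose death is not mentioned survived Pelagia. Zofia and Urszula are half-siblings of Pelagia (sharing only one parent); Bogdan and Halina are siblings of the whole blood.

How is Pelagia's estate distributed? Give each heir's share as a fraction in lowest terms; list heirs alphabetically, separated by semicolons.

No spouse, descendants, or parent survives, so the estate passes to Pelagia's siblings per stirpes.
Half-blood siblings count for one-half the weight of whole-blood siblings at the initial division.
Dividing 1 in proportion to weights (total weight 3): Bogdan (weight 1) → 1/3; Halina (weight 1) → 1/3; Zofia (weight 1/2) → 1/6; Urszula (weight 1/2) → 1/6.
Bogdan predeceased; the 1/3 allotted to Bogdan's branch passes to Bogdan's issue by representation.
The 1/3 is divided into 2 equal shares of 1/6 among Danuta, Radoslaw.
Danuta is living and takes 1/6.
Radoslaw predeceased; the 1/6 allotted to Radoslaw's branch passes to Radoslaw's issue by representation.
The 1/6 is divided into 2 equal shares of 1/12 among Czeslaw, Eliasz.
Czeslaw is living and takes 1/12.
Eliasz is living and takes 1/12.
Halina is living and takes 1/3.
Zofia is living and takes 1/6.
Urszula is living and takes 1/6.

Czeslaw 1/12; Danuta 1/6; Eliasz 1/12; Halina 1/3; Urszula 1/6; Zofia 1/6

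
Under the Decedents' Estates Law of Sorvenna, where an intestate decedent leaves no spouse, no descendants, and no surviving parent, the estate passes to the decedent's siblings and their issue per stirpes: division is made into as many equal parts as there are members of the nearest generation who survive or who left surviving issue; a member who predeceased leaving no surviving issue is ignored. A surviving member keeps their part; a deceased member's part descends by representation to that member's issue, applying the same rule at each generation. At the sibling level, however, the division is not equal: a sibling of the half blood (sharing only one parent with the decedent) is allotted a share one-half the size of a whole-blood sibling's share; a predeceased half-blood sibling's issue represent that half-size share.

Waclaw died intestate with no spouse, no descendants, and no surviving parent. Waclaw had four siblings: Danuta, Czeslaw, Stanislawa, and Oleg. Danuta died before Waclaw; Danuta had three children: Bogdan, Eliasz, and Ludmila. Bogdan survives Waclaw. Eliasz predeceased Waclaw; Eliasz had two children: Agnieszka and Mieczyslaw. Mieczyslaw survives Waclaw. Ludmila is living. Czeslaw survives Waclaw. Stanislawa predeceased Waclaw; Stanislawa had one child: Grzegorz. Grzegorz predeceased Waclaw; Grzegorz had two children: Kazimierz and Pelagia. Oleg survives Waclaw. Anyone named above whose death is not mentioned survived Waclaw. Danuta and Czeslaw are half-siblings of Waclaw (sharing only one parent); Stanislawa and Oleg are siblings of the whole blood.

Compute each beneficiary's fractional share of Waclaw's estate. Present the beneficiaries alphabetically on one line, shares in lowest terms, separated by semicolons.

Agnieszka 1/36; Bogdan 1/18; Czeslaw 1/6; Kazimierz 1/6; Ludmila 1/18; Mieczyslaw 1/36; Oleg 1/3; Pelagia 1/6

No spouse, descendants, or parent survives, so the estate passes to Waclaw's siblings per stirpes.
Half-blood siblings count for one-half the weight of whole-blood siblings at the initial division.
Dividing 1 in proportion to weights (total weight 3): Danuta (weight 1/2) → 1/6; Czeslaw (weight 1/2) → 1/6; Stanislawa (weight 1) → 1/3; Oleg (weight 1) → 1/3.
Danuta predeceased; the 1/6 allotted to Danuta's branch passes to Danuta's issue by representation.
The 1/6 is divided into 3 equal shares of 1/18 among Bogdan, Eliasz, Ludmila.
Bogdan is living and takes 1/18.
Eliasz predeceased; the 1/18 allotted to Eliasz's branch passes to Eliasz's issue by representation.
The 1/18 is divided into 2 equal shares of 1/36 among Agnieszka, Mieczyslaw.
Agnieszka is living and takes 1/36.
Mieczyslaw is living and takes 1/36.
Ludmila is living and takes 1/18.
Czeslaw is living and takes 1/6.
Stanislawa predeceased; the 1/3 allotted to Stanislawa's branch passes to Stanislawa's issue by representation.
Grzegorz's line is the sole branch at this level, so the full 1/3 passes to Grzegorz's issue by representation.
The 1/3 is divided into 2 equal shares of 1/6 among Kazimierz, Pelagia.
Kazimierz is living and takes 1/6.
Pelagia is living and takes 1/6.
Oleg is living and takes 1/3.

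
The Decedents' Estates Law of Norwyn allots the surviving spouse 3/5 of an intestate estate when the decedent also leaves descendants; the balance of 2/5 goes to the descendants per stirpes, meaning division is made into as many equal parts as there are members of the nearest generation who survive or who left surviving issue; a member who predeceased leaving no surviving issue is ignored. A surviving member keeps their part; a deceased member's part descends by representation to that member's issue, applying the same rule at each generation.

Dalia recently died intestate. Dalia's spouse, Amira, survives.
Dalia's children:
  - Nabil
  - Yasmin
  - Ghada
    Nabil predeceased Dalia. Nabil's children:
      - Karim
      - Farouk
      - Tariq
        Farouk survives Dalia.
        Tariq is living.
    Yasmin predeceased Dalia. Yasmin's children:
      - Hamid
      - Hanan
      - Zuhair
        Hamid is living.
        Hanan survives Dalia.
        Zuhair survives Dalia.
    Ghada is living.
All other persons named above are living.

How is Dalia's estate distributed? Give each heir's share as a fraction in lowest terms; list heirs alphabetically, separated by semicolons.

Amira, as surviving spouse, takes 3/5.
The remaining 2/5 passes to Dalia's descendants per stirpes.
The 2/5 is divided into 3 equal shares of 2/15 among Nabil, Yasmin, Ghada.
Nabil predeceased; the 2/15 allotted to Nabil's branch passes to Nabil's issue by representation.
The 2/15 is divided into 3 equal shares of 2/45 among Karim, Farouk, Tariq.
Karim is living and takes 2/45.
Farouk is living and takes 2/45.
Tariq is living and takes 2/45.
Yasmin predeceased; the 2/15 allotted to Yasmin's branch passes to Yasmin's issue by representation.
The 2/15 is divided into 3 equal shares of 2/45 among Hamid, Hanan, Zuhair.
Hamid is living and takes 2/45.
Hanan is living and takes 2/45.
Zuhair is living and takes 2/45.
Ghada is living and takes 2/15.

Amira 3/5; Farouk 2/45; Ghada 2/15; Hamid 2/45; Hanan 2/45; Karim 2/45; Tariq 2/45; Zuhair 2/45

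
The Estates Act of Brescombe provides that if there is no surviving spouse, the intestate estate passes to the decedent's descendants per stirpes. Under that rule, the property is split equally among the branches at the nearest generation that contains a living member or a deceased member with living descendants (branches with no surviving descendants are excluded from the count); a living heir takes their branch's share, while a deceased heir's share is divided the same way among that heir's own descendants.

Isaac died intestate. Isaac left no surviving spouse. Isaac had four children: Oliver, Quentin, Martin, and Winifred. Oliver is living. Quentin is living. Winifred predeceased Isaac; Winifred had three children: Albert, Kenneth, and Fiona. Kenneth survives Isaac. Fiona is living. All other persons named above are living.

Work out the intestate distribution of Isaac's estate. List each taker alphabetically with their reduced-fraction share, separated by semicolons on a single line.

There is no surviving spouse, so the entire estate passes to Isaac's descendants per stirpes.
The estate is divided into 4 equal shares of 1/4 among Oliver, Quentin, Martin, Winifred.
Oliver is living and takes 1/4.
Quentin is living and takes 1/4.
Martin is living and takes 1/4.
Winifred predeceased; the 1/4 allotted to Winifred's branch passes to Winifred's issue by representation.
The 1/4 is divided into 3 equal shares of 1/12 among Albert, Kenneth, Fiona.
Albert is living and takes 1/12.
Kenneth is living and takes 1/12.
Fiona is living and takes 1/12.

Albert 1/12; Fiona 1/12; Kenneth 1/12; Martin 1/4; Oliver 1/4; Quentin 1/4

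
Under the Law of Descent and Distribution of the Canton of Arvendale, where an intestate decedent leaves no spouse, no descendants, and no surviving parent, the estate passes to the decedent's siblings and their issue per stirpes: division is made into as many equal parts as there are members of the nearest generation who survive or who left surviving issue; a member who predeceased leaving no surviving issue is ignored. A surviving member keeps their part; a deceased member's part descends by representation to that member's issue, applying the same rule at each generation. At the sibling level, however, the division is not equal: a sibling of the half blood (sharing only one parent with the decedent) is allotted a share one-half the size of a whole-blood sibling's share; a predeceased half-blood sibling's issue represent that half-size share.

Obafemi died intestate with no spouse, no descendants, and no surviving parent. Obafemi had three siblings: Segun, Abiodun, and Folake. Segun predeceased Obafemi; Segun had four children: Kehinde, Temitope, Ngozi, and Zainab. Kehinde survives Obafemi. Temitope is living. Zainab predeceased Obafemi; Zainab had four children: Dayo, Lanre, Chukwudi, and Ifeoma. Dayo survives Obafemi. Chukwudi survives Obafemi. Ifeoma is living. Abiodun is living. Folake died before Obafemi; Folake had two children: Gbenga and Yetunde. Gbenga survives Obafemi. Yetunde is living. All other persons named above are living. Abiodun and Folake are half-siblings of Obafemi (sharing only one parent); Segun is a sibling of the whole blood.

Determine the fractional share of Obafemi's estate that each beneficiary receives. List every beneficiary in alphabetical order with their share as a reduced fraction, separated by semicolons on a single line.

No spouse, descendants, or parent survives, so the estate passes to Obafemi's siblings per stirpes.
Half-blood siblings count for one-half the weight of whole-blood siblings at the initial division.
Dividing 1 in proportion to weights (total weight 2): Segun (weight 1) → 1/2; Abiodun (weight 1/2) → 1/4; Folake (weight 1/2) → 1/4.
Segun predeceased; the 1/2 allotted to Segun's branch passes to Segun's issue by representation.
The 1/2 is divided into 4 equal shares of 1/8 among Kehinde, Temitope, Ngozi, Zainab.
Kehinde is living and takes 1/8.
Temitope is living and takes 1/8.
Ngozi is living and takes 1/8.
Zainab predeceased; the 1/8 allotted to Zainab's branch passes to Zainab's issue by representation.
The 1/8 is divided into 4 equal shares of 1/32 among Dayo, Lanre, Chukwudi, Ifeoma.
Dayo is living and takes 1/32.
Lanre is living and takes 1/32.
Chukwudi is living and takes 1/32.
Ifeoma is living and takes 1/32.
Abiodun is living and takes 1/4.
Folake predeceased; the 1/4 allotted to Folake's branch passes to Folake's issue by representation.
The 1/4 is divided into 2 equal shares of 1/8 among Gbenga, Yetunde.
Gbenga is living and takes 1/8.
Yetunde is living and takes 1/8.

Abiodun 1/4; Chukwudi 1/32; Dayo 1/32; Gbenga 1/8; Ifeoma 1/32; Kehinde 1/8; Lanre 1/32; Ngozi 1/8; Temitope 1/8; Yetunde 1/8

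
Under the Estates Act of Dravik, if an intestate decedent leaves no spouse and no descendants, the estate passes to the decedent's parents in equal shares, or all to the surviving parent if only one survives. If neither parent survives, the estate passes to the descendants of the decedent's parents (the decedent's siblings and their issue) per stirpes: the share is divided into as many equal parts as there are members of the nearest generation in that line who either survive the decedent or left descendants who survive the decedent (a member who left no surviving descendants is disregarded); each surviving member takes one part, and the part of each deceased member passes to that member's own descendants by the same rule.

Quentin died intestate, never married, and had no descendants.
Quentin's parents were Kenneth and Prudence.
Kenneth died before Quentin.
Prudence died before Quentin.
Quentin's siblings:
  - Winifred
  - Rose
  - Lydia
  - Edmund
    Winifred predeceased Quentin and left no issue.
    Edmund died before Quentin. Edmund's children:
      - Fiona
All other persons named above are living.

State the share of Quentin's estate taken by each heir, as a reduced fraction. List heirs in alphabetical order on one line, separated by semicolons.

Fiona 1/3; Lydia 1/3; Rose 1/3

Neither parent survives and there are no descendants, so the estate passes to Quentin's siblings and their issue per stirpes.
Winifred left no surviving issue, so that branch lapses and is disregarded.
The estate is divided into 3 equal shares of 1/3 among Rose, Lydia, Edmund.
Rose is living and takes 1/3.
Lydia is living and takes 1/3.
Edmund predeceased; the 1/3 allotted to Edmund's branch passes to Edmund's issue by representation.
Fiona is the sole taker at this level and receives the full 1/3.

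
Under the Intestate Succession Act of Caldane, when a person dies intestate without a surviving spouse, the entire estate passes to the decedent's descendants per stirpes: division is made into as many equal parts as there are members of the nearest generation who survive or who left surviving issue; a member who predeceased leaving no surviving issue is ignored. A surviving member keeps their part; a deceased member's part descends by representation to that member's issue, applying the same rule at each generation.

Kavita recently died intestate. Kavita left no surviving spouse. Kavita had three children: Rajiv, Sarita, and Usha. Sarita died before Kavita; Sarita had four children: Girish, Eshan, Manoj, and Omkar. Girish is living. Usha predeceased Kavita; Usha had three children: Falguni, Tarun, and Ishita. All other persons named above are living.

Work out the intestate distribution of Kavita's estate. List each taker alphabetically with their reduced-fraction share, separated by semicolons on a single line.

There is no surviving spouse, so the entire estate passes to Kavita's descendants per stirpes.
The estate is divided into 3 equal shares of 1/3 among Rajiv, Sarita, Usha.
Rajiv is living and takes 1/3.
Sarita predeceased; the 1/3 allotted to Sarita's branch passes to Sarita's issue by representation.
The 1/3 is divided into 4 equal shares of 1/12 among Girish, Eshan, Manoj, Omkar.
Girish is living and takes 1/12.
Eshan is living and takes 1/12.
Manoj is living and takes 1/12.
Omkar is living and takes 1/12.
Usha predeceased; the 1/3 allotted to Usha's branch passes to Usha's issue by representation.
The 1/3 is divided into 3 equal shares of 1/9 among Falguni, Tarun, Ishita.
Falguni is living and takes 1/9.
Tarun is living and takes 1/9.
Ishita is living and takes 1/9.

Eshan 1/12; Falguni 1/9; Girish 1/12; Ishita 1/9; Manoj 1/12; Omkar 1/12; Rajiv 1/3; Tarun 1/9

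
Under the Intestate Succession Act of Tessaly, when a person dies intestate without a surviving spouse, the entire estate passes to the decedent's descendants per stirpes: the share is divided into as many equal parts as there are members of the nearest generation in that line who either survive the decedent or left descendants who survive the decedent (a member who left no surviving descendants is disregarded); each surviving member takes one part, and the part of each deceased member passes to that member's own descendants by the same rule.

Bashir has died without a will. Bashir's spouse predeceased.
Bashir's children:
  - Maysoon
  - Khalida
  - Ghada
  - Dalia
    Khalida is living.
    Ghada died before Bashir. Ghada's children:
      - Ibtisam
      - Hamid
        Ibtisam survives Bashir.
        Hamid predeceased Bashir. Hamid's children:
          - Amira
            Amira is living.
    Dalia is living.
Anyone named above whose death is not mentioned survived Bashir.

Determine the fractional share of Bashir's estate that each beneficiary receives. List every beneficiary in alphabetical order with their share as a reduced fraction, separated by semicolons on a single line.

There is no surviving spouse, so the entire estate passes to Bashir's descendants per stirpes.
The estate is divided into 4 equal shares of 1/4 among Maysoon, Khalida, Ghada, Dalia.
Maysoon is living and takes 1/4.
Khalida is living and takes 1/4.
Ghada predeceased; the 1/4 allotted to Ghada's branch passes to Ghada's issue by representation.
The 1/4 is divided into 2 equal shares of 1/8 among Ibtisam, Hamid.
Ibtisam is living and takes 1/8.
Hamid predeceased; the 1/8 allotted to Hamid's branch passes to Hamid's issue by representation.
Amira is the sole taker at this level and receives the full 1/8.
Dalia is living and takes 1/4.

Amira 1/8; Dalia 1/4; Ibtisam 1/8; Khalida 1/4; Maysoon 1/4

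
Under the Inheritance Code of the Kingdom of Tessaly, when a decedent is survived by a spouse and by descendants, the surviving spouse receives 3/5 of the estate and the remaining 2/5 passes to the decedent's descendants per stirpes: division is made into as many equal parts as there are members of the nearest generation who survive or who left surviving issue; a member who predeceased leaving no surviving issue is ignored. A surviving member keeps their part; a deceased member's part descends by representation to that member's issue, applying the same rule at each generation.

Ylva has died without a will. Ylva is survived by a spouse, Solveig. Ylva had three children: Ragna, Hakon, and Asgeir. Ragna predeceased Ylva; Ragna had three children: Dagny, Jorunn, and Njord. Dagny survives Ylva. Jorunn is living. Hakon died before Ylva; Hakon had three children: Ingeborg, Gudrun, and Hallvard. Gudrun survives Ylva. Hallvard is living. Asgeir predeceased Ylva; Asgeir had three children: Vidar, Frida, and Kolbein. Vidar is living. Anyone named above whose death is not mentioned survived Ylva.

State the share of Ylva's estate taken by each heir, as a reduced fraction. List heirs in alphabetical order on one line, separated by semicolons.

Dagny 2/45; Frida 2/45; Gudrun 2/45; Hallvard 2/45; Ingeborg 2/45; Jorunn 2/45; Kolbein 2/45; Njord 2/45; Solveig 3/5; Vidar 2/45

Solveig, as surviving spouse, takes 3/5.
The remaining 2/5 passes to Ylva's descendants per stirpes.
The 2/5 is divided into 3 equal shares of 2/15 among Ragna, Hakon, Asgeir.
Ragna predeceased; the 2/15 allotted to Ragna's branch passes to Ragna's issue by representation.
The 2/15 is divided into 3 equal shares of 2/45 among Dagny, Jorunn, Njord.
Dagny is living and takes 2/45.
Jorunn is living and takes 2/45.
Njord is living and takes 2/45.
Hakon predeceased; the 2/15 allotted to Hakon's branch passes to Hakon's issue by representation.
The 2/15 is divided into 3 equal shares of 2/45 among Ingeborg, Gudrun, Hallvard.
Ingeborg is living and takes 2/45.
Gudrun is living and takes 2/45.
Hallvard is living and takes 2/45.
Asgeir predeceased; the 2/15 allotted to Asgeir's branch passes to Asgeir's issue by representation.
The 2/15 is divided into 3 equal shares of 2/45 among Vidar, Frida, Kolbein.
Vidar is living and takes 2/45.
Frida is living and takes 2/45.
Kolbein is living and takes 2/45.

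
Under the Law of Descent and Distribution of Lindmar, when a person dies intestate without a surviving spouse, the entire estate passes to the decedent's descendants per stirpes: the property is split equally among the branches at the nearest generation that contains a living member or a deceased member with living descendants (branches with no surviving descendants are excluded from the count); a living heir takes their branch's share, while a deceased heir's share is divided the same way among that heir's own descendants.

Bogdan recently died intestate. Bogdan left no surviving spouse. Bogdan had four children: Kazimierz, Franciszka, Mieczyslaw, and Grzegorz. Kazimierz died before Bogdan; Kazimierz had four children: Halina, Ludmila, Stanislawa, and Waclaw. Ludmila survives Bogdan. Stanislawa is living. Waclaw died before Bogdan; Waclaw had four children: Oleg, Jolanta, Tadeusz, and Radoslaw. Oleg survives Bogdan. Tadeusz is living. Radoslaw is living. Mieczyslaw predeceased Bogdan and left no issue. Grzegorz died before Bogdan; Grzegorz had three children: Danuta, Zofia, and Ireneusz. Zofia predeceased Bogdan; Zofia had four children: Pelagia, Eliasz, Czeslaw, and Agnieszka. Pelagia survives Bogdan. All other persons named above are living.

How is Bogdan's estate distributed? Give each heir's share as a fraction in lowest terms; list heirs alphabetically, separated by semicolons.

There is no surviving spouse, so the entire estate passes to Bogdan's descendants per stirpes.
Mieczyslaw left no surviving issue, so that branch lapses and is disregarded.
The estate is divided into 3 equal shares of 1/3 among Kazimierz, Franciszka, Grzegorz.
Kazimierz predeceased; the 1/3 allotted to Kazimierz's branch passes to Kazimierz's issue by representation.
The 1/3 is divided into 4 equal shares of 1/12 among Halina, Ludmila, Stanislawa, Waclaw.
Halina is living and takes 1/12.
Ludmila is living and takes 1/12.
Stanislawa is living and takes 1/12.
Waclaw predeceased; the 1/12 allotted to Waclaw's branch passes to Waclaw's issue by representation.
The 1/12 is divided into 4 equal shares of 1/48 among Oleg, Jolanta, Tadeusz, Radoslaw.
Oleg is living and takes 1/48.
Jolanta is living and takes 1/48.
Tadeusz is living and takes 1/48.
Radoslaw is living and takes 1/48.
Franciszka is living and takes 1/3.
Grzegorz predeceased; the 1/3 allotted to Grzegorz's branch passes to Grzegorz's issue by representation.
The 1/3 is divided into 3 equal shares of 1/9 among Danuta, Zofia, Ireneusz.
Danuta is living and takes 1/9.
Zofia predeceased; the 1/9 allotted to Zofia's branch passes to Zofia's issue by representation.
The 1/9 is divided into 4 equal shares of 1/36 among Pelagia, Eliasz, Czeslaw, Agnieszka.
Pelagia is living and takes 1/36.
Eliasz is living and takes 1/36.
Czeslaw is living and takes 1/36.
Agnieszka is living and takes 1/36.
Ireneusz is living and takes 1/9.

Agnieszka 1/36; Czeslaw 1/36; Danuta 1/9; Eliasz 1/36; Franciszka 1/3; Halina 1/12; Ireneusz 1/9; Jolanta 1/48; Ludmila 1/12; Oleg 1/48; Pelagia 1/36; Radoslaw 1/48; Stanislawa 1/12; Tadeusz 1/48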